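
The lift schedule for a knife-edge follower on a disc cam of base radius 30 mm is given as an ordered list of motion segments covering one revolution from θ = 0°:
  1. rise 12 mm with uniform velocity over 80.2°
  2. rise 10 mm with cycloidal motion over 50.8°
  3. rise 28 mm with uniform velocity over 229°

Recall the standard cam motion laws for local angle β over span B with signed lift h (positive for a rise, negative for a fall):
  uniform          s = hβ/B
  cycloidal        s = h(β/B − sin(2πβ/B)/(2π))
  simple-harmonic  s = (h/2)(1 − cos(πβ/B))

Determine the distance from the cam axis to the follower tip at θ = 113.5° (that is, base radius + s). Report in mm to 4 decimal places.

seg 1 [0°–80.2°] uniform, h=12: full span → s += 12 → s = 12.0000
seg 2 [80.2°–131°] cycloidal, h=10: θ=113.5° here. β=33.3, B=50.8. 10·(0.6555 − sin(2π·0.6555)/(2π)) = 7.8743 → s = 19.8743
radial distance = base radius + s = 30 + 19.8743 = 49.8743

49.8743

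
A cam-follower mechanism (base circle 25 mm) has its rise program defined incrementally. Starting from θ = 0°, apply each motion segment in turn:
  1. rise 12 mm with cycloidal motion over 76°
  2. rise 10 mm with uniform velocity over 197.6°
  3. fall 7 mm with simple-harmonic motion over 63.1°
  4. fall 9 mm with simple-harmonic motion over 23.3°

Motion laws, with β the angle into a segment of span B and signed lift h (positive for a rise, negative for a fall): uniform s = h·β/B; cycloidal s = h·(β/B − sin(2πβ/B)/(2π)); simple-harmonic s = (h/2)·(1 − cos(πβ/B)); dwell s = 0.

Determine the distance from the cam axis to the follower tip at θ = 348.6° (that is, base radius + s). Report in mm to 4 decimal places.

seg 1 [0°–76°] cycloidal, h=12: full span → s += 12 → s = 12.0000
seg 2 [76°–273.6°] uniform, h=10: full span → s += 10 → s = 22.0000
seg 3 [273.6°–336.7°] simple-harmonic, h=-7: full span → s += -7 → s = 15.0000
seg 4 [336.7°–360°] simple-harmonic, h=-9: θ=348.6° here. β=11.9, B=23.3. -9/2·(1 − cos(π·0.5107)) = -4.6517 → s = 10.3483
radial distance = base radius + s = 25 + 10.3483 = 35.3483

35.3483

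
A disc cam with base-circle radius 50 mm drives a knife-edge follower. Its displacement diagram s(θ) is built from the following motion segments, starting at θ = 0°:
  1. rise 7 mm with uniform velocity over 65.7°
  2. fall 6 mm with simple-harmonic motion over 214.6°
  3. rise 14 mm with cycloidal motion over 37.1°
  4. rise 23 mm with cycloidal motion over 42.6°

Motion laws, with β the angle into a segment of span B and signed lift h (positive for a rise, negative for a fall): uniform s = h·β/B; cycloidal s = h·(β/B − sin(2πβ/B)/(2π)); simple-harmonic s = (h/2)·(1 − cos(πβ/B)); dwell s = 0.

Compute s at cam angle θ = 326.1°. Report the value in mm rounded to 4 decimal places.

seg 1 [0°–65.7°] uniform, h=7: full span → s += 7 → s = 7.0000
seg 2 [65.7°–280.3°] simple-harmonic, h=-6: full span → s += -6 → s = 1.0000
seg 3 [280.3°–317.4°] cycloidal, h=14: full span → s += 14 → s = 15.0000
seg 4 [317.4°–360°] cycloidal, h=23: θ=326.1° here. β=8.7, B=42.6. 23·(0.2042 − sin(2π·0.2042)/(2π)) = 1.1870 → s = 16.1870

16.1870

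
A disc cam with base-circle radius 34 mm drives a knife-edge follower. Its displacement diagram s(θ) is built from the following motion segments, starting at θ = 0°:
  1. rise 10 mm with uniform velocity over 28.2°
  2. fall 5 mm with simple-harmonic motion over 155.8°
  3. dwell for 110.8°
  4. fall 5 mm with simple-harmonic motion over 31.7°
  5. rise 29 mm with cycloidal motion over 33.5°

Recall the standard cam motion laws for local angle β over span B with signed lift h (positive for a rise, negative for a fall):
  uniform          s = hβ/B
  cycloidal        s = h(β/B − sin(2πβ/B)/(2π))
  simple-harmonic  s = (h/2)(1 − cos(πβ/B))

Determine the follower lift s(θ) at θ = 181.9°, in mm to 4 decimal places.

seg 1 [0°–28.2°] uniform, h=10: full span → s += 10 → s = 10.0000
seg 2 [28.2°–184°] simple-harmonic, h=-5: θ=181.9° here. β=153.7, B=155.8. -5/2·(1 − cos(π·0.9865)) = -4.9978 → s = 5.0022

5.0022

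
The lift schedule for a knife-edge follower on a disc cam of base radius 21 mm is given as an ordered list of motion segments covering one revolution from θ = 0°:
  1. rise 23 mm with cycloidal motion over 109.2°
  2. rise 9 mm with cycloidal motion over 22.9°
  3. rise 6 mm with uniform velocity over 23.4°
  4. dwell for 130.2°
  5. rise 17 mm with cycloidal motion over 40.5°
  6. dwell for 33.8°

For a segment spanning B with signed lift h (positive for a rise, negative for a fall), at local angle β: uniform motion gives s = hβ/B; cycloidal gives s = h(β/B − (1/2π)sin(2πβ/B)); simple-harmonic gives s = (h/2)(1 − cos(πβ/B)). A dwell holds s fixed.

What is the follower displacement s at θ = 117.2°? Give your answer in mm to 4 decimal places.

seg 1 [0°–109.2°] cycloidal, h=23: full span → s += 23 → s = 23.0000
seg 2 [109.2°–132.1°] cycloidal, h=9: θ=117.2° here. β=8, B=22.9. 9·(0.3493 − sin(2π·0.3493)/(2π)) = 1.9818 → s = 24.9818

24.9818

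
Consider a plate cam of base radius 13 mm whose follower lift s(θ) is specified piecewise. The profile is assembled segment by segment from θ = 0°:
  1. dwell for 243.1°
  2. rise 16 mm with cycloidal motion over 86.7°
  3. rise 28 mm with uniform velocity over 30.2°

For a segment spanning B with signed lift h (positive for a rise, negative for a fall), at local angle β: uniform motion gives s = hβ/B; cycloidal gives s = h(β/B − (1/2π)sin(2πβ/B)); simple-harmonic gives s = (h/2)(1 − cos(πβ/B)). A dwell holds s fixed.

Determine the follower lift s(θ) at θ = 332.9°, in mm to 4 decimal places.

seg 1 [0°–243.1°] dwell: s stays 0.0000
seg 2 [243.1°–329.8°] cycloidal, h=16: full span → s += 16 → s = 16.0000
seg 3 [329.8°–360°] uniform, h=28: θ=332.9° here. β=3.1, B=30.2. 28·3.1/30.2 = 2.8742 → s = 18.8742

18.8742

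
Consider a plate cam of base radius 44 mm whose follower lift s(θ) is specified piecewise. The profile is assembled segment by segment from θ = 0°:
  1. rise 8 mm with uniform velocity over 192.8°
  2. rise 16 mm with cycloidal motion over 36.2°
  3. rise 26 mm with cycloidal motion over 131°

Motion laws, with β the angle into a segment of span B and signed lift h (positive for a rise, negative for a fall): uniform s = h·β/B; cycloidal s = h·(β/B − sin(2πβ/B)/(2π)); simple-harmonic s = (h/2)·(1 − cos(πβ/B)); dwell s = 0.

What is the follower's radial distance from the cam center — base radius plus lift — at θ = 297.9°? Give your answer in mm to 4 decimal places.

seg 1 [0°–192.8°] uniform, h=8: full span → s += 8 → s = 8.0000
seg 2 [192.8°–229°] cycloidal, h=16: full span → s += 16 → s = 24.0000
seg 3 [229°–360°] cycloidal, h=26: θ=297.9° here. β=68.9, B=131. 26·(0.5260 − sin(2π·0.5260)/(2π)) = 14.3466 → s = 38.3466
radial distance = base radius + s = 44 + 38.3466 = 82.3466

82.3466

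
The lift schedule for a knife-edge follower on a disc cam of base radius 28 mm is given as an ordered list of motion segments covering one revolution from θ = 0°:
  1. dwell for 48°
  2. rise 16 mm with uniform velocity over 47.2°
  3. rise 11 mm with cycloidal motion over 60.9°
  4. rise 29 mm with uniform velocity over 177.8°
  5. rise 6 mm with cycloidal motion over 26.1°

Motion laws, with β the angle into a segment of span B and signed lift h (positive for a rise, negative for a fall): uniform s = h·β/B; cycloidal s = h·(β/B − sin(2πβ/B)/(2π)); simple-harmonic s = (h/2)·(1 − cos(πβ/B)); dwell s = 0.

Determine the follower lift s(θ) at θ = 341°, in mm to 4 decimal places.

seg 1 [0°–48°] dwell: s stays 0.0000
seg 2 [48°–95.2°] uniform, h=16: full span → s += 16 → s = 16.0000
seg 3 [95.2°–156.1°] cycloidal, h=11: full span → s += 11 → s = 27.0000
seg 4 [156.1°–333.9°] uniform, h=29: full span → s += 29 → s = 56.0000
seg 5 [333.9°–360°] cycloidal, h=6: θ=341° here. β=7.1, B=26.1. 6·(0.2720 − sin(2π·0.2720)/(2π)) = 0.6864 → s = 56.6864

56.6864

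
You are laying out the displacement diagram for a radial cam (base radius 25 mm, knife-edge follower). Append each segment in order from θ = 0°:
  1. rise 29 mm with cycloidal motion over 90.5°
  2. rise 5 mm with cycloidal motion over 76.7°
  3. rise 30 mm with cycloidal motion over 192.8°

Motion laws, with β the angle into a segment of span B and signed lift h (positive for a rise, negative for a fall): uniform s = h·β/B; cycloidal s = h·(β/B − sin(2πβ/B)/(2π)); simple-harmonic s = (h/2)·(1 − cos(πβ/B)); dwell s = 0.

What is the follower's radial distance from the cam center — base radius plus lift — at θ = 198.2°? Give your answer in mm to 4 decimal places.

seg 1 [0°–90.5°] cycloidal, h=29: full span → s += 29 → s = 29.0000
seg 2 [90.5°–167.2°] cycloidal, h=5: full span → s += 5 → s = 34.0000
seg 3 [167.2°–360°] cycloidal, h=30: θ=198.2° here. β=31, B=192.8. 30·(0.1608 − sin(2π·0.1608)/(2π)) = 0.7797 → s = 34.7797
radial distance = base radius + s = 25 + 34.7797 = 59.7797

59.7797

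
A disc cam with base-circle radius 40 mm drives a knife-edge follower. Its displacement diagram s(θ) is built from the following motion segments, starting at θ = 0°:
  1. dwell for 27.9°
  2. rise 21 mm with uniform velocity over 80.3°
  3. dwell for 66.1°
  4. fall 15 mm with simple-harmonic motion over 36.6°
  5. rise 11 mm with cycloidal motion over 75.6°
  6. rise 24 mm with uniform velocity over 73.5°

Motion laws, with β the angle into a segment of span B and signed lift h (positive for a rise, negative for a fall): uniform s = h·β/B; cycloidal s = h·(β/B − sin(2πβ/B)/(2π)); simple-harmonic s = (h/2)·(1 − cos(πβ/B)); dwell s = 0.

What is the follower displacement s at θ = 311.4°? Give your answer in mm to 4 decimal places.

seg 1 [0°–27.9°] dwell: s stays 0.0000
seg 2 [27.9°–108.2°] uniform, h=21: full span → s += 21 → s = 21.0000
seg 3 [108.2°–174.3°] dwell: s stays 21.0000
seg 4 [174.3°–210.9°] simple-harmonic, h=-15: full span → s += -15 → s = 6.0000
seg 5 [210.9°–286.5°] cycloidal, h=11: full span → s += 11 → s = 17.0000
seg 6 [286.5°–360°] uniform, h=24: θ=311.4° here. β=24.9, B=73.5. 24·24.9/73.5 = 8.1306 → s = 25.1306

25.1306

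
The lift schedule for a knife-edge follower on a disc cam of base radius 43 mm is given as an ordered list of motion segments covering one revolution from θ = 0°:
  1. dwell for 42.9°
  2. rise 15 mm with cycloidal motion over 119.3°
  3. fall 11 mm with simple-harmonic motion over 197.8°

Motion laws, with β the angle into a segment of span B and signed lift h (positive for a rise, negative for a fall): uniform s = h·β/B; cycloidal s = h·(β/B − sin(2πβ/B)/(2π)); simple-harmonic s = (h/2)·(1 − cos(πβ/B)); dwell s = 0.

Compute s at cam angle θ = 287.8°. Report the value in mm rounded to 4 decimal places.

seg 1 [0°–42.9°] dwell: s stays 0.0000
seg 2 [42.9°–162.2°] cycloidal, h=15: full span → s += 15 → s = 15.0000
seg 3 [162.2°–360°] simple-harmonic, h=-11: θ=287.8° here. β=125.6, B=197.8. -11/2·(1 − cos(π·0.6350)) = -7.7631 → s = 7.2369

7.2369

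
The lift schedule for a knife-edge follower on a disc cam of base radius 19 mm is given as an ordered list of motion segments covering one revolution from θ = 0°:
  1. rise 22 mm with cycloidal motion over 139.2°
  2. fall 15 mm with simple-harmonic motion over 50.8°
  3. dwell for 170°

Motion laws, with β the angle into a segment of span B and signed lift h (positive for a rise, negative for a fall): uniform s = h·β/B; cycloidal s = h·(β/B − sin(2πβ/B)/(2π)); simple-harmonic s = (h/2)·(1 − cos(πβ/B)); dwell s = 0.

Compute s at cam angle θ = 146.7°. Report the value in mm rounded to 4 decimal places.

seg 1 [0°–139.2°] cycloidal, h=22: full span → s += 22 → s = 22.0000
seg 2 [139.2°–190°] simple-harmonic, h=-15: θ=146.7° here. β=7.5, B=50.8. -15/2·(1 − cos(π·0.1476)) = -0.7924 → s = 21.2076

21.2076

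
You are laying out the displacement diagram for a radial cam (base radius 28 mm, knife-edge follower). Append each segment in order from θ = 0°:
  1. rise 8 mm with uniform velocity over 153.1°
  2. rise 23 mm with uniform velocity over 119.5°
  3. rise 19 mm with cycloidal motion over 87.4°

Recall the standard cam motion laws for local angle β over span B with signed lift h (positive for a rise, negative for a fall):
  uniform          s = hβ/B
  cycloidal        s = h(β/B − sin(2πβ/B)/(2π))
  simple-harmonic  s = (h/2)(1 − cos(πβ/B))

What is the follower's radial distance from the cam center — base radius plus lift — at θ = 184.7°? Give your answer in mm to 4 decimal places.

seg 1 [0°–153.1°] uniform, h=8: full span → s += 8 → s = 8.0000
seg 2 [153.1°–272.6°] uniform, h=23: θ=184.7° here. β=31.6, B=119.5. 23·31.6/119.5 = 6.0820 → s = 14.0820
radial distance = base radius + s = 28 + 14.0820 = 42.0820

42.0820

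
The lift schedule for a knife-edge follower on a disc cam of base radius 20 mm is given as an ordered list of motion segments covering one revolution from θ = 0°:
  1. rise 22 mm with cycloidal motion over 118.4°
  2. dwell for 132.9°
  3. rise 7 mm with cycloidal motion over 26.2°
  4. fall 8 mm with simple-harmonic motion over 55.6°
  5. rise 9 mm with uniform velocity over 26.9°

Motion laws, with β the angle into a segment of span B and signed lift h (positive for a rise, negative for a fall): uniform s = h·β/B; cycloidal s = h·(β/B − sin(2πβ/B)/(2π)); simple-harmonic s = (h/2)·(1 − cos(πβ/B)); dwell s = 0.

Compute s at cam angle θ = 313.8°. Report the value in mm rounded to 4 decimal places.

seg 1 [0°–118.4°] cycloidal, h=22: full span → s += 22 → s = 22.0000
seg 2 [118.4°–251.3°] dwell: s stays 22.0000
seg 3 [251.3°–277.5°] cycloidal, h=7: full span → s += 7 → s = 29.0000
seg 4 [277.5°–333.1°] simple-harmonic, h=-8: θ=313.8° here. β=36.3, B=55.6. -8/2·(1 − cos(π·0.6529)) = -5.8481 → s = 23.1519

23.1519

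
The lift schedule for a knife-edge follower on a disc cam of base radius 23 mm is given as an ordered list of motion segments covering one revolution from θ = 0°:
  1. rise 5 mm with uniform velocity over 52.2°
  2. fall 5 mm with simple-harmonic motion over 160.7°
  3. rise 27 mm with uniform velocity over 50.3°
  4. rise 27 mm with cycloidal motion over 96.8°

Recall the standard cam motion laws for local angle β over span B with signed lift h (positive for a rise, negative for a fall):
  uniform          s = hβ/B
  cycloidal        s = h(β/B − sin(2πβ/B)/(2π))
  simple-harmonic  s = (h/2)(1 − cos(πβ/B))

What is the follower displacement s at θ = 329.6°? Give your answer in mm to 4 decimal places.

seg 1 [0°–52.2°] uniform, h=5: full span → s += 5 → s = 5.0000
seg 2 [52.2°–212.9°] simple-harmonic, h=-5: full span → s += -5 → s = 0.0000
seg 3 [212.9°–263.2°] uniform, h=27: full span → s += 27 → s = 27.0000
seg 4 [263.2°–360°] cycloidal, h=27: θ=329.6° here. β=66.4, B=96.8. 27·(0.6860 − sin(2π·0.6860)/(2π)) = 22.4745 → s = 49.4745

49.4745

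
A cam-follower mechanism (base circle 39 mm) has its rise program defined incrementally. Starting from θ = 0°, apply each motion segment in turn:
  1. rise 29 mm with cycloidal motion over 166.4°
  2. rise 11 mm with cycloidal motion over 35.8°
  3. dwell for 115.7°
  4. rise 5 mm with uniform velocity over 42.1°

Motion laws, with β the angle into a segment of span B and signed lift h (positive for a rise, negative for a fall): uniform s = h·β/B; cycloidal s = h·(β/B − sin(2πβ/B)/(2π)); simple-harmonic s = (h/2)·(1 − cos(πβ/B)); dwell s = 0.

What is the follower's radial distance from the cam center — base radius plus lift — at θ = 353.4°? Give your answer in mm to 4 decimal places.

seg 1 [0°–166.4°] cycloidal, h=29: full span → s += 29 → s = 29.0000
seg 2 [166.4°–202.2°] cycloidal, h=11: full span → s += 11 → s = 40.0000
seg 3 [202.2°–317.9°] dwell: s stays 40.0000
seg 4 [317.9°–360°] uniform, h=5: θ=353.4° here. β=35.5, B=42.1. 5·35.5/42.1 = 4.2162 → s = 44.2162
radial distance = base radius + s = 39 + 44.2162 = 83.2162

83.2162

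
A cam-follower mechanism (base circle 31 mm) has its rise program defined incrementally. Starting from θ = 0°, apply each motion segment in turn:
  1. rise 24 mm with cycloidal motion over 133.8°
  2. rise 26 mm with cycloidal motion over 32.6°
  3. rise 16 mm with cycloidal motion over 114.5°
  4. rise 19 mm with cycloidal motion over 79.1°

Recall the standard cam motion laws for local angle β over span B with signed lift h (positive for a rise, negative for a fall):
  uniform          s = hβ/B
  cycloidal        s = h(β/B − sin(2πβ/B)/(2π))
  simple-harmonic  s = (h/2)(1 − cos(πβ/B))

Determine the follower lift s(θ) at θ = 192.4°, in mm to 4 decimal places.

seg 1 [0°–133.8°] cycloidal, h=24: full span → s += 24 → s = 24.0000
seg 2 [133.8°–166.4°] cycloidal, h=26: full span → s += 26 → s = 50.0000
seg 3 [166.4°–280.9°] cycloidal, h=16: θ=192.4° here. β=26, B=114.5. 16·(0.2271 − sin(2π·0.2271)/(2π)) = 1.1131 → s = 51.1131

51.1131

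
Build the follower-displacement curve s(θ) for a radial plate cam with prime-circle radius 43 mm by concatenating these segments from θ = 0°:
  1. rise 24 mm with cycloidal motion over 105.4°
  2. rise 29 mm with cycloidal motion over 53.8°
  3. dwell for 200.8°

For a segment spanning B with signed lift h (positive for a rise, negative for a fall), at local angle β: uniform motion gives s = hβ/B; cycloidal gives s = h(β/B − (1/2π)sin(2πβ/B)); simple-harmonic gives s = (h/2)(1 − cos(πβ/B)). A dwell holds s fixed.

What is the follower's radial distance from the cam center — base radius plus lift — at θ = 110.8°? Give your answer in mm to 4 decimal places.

seg 1 [0°–105.4°] cycloidal, h=24: full span → s += 24 → s = 24.0000
seg 2 [105.4°–159.2°] cycloidal, h=29: θ=110.8° here. β=5.4, B=53.8. 29·(0.1004 − sin(2π·0.1004)/(2π)) = 0.1891 → s = 24.1891
radial distance = base radius + s = 43 + 24.1891 = 67.1891

67.1891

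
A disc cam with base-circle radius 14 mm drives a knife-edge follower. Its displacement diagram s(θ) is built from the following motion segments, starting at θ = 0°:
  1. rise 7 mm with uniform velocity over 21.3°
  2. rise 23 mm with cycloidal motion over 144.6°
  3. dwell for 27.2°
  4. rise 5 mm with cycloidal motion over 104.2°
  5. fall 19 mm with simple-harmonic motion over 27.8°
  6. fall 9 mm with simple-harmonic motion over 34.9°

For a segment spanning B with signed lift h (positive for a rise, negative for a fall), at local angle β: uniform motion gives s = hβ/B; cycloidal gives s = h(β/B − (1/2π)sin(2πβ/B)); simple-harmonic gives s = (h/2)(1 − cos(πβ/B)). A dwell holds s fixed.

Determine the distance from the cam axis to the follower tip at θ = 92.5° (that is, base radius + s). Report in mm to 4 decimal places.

seg 1 [0°–21.3°] uniform, h=7: full span → s += 7 → s = 7.0000
seg 2 [21.3°–165.9°] cycloidal, h=23: θ=92.5° here. β=71.2, B=144.6. 23·(0.4924 − sin(2π·0.4924)/(2π)) = 11.1501 → s = 18.1501
radial distance = base radius + s = 14 + 18.1501 = 32.1501

32.1501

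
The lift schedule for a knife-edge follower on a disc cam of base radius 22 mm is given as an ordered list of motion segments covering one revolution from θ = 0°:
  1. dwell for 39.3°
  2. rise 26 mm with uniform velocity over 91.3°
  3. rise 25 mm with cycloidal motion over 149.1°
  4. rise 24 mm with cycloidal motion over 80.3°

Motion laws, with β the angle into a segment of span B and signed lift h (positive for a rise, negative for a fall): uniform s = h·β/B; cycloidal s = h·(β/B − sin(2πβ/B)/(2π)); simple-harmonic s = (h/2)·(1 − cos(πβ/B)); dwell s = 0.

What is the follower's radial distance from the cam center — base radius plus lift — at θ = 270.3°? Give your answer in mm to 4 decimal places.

seg 1 [0°–39.3°] dwell: s stays 0.0000
seg 2 [39.3°–130.6°] uniform, h=26: full span → s += 26 → s = 26.0000
seg 3 [130.6°–279.7°] cycloidal, h=25: θ=270.3° here. β=139.7, B=149.1. 25·(0.9370 − sin(2π·0.9370)/(2π)) = 24.9591 → s = 50.9591
radial distance = base radius + s = 22 + 50.9591 = 72.9591

72.9591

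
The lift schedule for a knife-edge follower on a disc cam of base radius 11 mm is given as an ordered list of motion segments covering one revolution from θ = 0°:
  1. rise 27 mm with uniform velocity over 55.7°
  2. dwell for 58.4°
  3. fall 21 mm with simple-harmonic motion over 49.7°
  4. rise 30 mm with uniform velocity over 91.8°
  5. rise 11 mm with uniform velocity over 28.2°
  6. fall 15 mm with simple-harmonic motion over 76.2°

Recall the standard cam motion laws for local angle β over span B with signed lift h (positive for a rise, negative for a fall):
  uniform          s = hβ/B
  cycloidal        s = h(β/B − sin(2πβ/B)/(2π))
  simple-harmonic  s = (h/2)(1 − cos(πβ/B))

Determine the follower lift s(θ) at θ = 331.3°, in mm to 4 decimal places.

seg 1 [0°–55.7°] uniform, h=27: full span → s += 27 → s = 27.0000
seg 2 [55.7°–114.1°] dwell: s stays 27.0000
seg 3 [114.1°–163.8°] simple-harmonic, h=-21: full span → s += -21 → s = 6.0000
seg 4 [163.8°–255.6°] uniform, h=30: full span → s += 30 → s = 36.0000
seg 5 [255.6°–283.8°] uniform, h=11: full span → s += 11 → s = 47.0000
seg 6 [283.8°–360°] simple-harmonic, h=-15: θ=331.3° here. β=47.5, B=76.2. -15/2·(1 − cos(π·0.6234)) = -10.3344 → s = 36.6656

36.6656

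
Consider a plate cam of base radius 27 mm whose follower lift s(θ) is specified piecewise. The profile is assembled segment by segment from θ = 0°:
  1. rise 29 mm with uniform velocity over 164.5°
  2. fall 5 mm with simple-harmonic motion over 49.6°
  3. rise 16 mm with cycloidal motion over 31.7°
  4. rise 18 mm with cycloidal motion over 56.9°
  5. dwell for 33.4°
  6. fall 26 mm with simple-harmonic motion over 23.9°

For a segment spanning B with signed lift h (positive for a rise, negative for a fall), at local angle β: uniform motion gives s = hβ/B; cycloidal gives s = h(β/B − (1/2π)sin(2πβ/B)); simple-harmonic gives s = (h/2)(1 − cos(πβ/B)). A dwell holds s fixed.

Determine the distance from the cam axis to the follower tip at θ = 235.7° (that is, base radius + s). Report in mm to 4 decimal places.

seg 1 [0°–164.5°] uniform, h=29: full span → s += 29 → s = 29.0000
seg 2 [164.5°–214.1°] simple-harmonic, h=-5: full span → s += -5 → s = 24.0000
seg 3 [214.1°–245.8°] cycloidal, h=16: θ=235.7° here. β=21.6, B=31.7. 16·(0.6814 − sin(2π·0.6814)/(2π)) = 13.2157 → s = 37.2157
radial distance = base radius + s = 27 + 37.2157 = 64.2157

64.2157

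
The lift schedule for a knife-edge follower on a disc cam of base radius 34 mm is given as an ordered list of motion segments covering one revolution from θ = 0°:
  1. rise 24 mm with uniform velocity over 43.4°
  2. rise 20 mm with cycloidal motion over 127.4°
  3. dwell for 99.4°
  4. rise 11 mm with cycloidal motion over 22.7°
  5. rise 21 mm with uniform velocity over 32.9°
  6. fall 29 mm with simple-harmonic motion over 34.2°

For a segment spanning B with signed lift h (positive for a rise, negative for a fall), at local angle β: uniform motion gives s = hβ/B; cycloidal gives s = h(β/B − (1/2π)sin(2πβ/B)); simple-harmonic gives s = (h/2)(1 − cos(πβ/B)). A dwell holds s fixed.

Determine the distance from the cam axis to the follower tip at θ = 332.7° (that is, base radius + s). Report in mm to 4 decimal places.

seg 1 [0°–43.4°] uniform, h=24: full span → s += 24 → s = 24.0000
seg 2 [43.4°–170.8°] cycloidal, h=20: full span → s += 20 → s = 44.0000
seg 3 [170.8°–270.2°] dwell: s stays 44.0000
seg 4 [270.2°–292.9°] cycloidal, h=11: full span → s += 11 → s = 55.0000
seg 5 [292.9°–325.8°] uniform, h=21: full span → s += 21 → s = 76.0000
seg 6 [325.8°–360°] simple-harmonic, h=-29: θ=332.7° here. β=6.9, B=34.2. -29/2·(1 − cos(π·0.2018)) = -2.8164 → s = 73.1836
radial distance = base radius + s = 34 + 73.1836 = 107.1836

107.1836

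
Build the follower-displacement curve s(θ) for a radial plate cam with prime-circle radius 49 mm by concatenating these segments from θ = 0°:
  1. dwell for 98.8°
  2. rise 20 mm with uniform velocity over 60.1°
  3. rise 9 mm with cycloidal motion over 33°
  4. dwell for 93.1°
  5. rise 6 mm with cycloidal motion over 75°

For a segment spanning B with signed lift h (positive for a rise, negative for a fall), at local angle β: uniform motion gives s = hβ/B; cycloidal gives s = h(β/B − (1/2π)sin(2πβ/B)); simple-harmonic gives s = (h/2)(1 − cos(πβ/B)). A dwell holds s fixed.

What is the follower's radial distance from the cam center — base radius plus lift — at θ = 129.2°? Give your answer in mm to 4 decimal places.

seg 1 [0°–98.8°] dwell: s stays 0.0000
seg 2 [98.8°–158.9°] uniform, h=20: θ=129.2° here. β=30.4, B=60.1. 20·30.4/60.1 = 10.1165 → s = 10.1165
radial distance = base radius + s = 49 + 10.1165 = 59.1165

59.1165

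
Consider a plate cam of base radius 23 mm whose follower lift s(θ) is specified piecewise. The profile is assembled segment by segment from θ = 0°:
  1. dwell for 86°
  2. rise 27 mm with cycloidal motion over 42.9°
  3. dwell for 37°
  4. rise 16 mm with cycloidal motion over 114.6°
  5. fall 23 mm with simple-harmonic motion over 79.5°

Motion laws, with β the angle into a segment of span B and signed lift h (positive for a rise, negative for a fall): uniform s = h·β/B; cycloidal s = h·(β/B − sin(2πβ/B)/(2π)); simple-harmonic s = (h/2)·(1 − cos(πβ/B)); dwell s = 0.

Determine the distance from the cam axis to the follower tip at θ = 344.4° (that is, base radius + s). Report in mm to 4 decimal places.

seg 1 [0°–86°] dwell: s stays 0.0000
seg 2 [86°–128.9°] cycloidal, h=27: full span → s += 27 → s = 27.0000
seg 3 [128.9°–165.9°] dwell: s stays 27.0000
seg 4 [165.9°–280.5°] cycloidal, h=16: full span → s += 16 → s = 43.0000
seg 5 [280.5°–360°] simple-harmonic, h=-23: θ=344.4° here. β=63.9, B=79.5. -23/2·(1 − cos(π·0.8038)) = -20.8832 → s = 22.1168
radial distance = base radius + s = 23 + 22.1168 = 45.1168

45.1168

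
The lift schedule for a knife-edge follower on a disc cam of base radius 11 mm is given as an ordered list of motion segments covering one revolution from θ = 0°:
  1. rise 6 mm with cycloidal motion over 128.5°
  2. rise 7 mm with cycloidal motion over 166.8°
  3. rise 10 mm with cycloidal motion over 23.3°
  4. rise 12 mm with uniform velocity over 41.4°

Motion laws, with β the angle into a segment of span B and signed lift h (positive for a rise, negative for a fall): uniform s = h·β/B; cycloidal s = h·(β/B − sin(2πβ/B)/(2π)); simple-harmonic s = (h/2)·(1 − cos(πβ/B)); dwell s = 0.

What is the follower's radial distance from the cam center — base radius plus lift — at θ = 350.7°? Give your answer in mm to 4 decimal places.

seg 1 [0°–128.5°] cycloidal, h=6: full span → s += 6 → s = 6.0000
seg 2 [128.5°–295.3°] cycloidal, h=7: full span → s += 7 → s = 13.0000
seg 3 [295.3°–318.6°] cycloidal, h=10: full span → s += 10 → s = 23.0000
seg 4 [318.6°–360°] uniform, h=12: θ=350.7° here. β=32.1, B=41.4. 12·32.1/41.4 = 9.3043 → s = 32.3043
radial distance = base radius + s = 11 + 32.3043 = 43.3043

43.3043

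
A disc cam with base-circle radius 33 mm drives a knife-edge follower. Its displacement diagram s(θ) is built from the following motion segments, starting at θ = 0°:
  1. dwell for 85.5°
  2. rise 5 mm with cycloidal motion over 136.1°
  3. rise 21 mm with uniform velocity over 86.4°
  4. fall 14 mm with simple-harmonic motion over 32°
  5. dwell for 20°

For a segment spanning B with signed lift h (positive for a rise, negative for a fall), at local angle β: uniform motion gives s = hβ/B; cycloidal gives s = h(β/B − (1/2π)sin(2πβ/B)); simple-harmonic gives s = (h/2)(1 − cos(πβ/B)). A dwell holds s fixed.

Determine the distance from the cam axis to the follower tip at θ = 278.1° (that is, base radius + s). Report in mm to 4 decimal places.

seg 1 [0°–85.5°] dwell: s stays 0.0000
seg 2 [85.5°–221.6°] cycloidal, h=5: full span → s += 5 → s = 5.0000
seg 3 [221.6°–308°] uniform, h=21: θ=278.1° here. β=56.5, B=86.4. 21·56.5/86.4 = 13.7326 → s = 18.7326
radial distance = base radius + s = 33 + 18.7326 = 51.7326

51.7326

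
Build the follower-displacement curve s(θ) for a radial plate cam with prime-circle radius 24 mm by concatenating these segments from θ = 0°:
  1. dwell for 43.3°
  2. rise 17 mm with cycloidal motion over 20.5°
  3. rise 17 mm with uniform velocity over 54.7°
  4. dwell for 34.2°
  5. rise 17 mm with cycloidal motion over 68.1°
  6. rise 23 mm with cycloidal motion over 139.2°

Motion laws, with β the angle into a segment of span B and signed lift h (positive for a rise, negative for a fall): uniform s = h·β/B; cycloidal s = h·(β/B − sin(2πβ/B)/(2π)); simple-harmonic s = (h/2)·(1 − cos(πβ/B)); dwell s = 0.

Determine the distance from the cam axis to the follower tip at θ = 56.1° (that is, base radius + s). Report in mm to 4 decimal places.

seg 1 [0°–43.3°] dwell: s stays 0.0000
seg 2 [43.3°–63.8°] cycloidal, h=17: θ=56.1° here. β=12.8, B=20.5. 17·(0.6244 − sin(2π·0.6244)/(2π)) = 12.5205 → s = 12.5205
radial distance = base radius + s = 24 + 12.5205 = 36.5205

36.5205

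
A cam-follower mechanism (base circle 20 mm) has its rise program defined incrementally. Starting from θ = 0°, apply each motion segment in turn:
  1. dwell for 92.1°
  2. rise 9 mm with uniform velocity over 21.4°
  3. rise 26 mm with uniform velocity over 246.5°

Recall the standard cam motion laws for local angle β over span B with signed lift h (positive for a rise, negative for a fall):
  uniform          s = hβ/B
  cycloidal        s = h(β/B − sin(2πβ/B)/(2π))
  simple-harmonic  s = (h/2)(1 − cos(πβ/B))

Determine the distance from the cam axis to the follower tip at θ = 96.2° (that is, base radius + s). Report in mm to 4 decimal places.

seg 1 [0°–92.1°] dwell: s stays 0.0000
seg 2 [92.1°–113.5°] uniform, h=9: θ=96.2° here. β=4.1, B=21.4. 9·4.1/21.4 = 1.7243 → s = 1.7243
radial distance = base radius + s = 20 + 1.7243 = 21.7243

21.7243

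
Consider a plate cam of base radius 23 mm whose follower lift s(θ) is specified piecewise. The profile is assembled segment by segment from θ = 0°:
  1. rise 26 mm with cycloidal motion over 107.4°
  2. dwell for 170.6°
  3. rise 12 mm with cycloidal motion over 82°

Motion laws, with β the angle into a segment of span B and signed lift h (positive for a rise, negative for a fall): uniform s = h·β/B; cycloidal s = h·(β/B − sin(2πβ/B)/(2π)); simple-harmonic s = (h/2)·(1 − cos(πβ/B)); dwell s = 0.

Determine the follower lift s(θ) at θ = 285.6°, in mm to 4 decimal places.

seg 1 [0°–107.4°] cycloidal, h=26: full span → s += 26 → s = 26.0000
seg 2 [107.4°–278°] dwell: s stays 26.0000
seg 3 [278°–360°] cycloidal, h=12: θ=285.6° here. β=7.6, B=82. 12·(0.0927 − sin(2π·0.0927)/(2π)) = 0.0618 → s = 26.0618

26.0618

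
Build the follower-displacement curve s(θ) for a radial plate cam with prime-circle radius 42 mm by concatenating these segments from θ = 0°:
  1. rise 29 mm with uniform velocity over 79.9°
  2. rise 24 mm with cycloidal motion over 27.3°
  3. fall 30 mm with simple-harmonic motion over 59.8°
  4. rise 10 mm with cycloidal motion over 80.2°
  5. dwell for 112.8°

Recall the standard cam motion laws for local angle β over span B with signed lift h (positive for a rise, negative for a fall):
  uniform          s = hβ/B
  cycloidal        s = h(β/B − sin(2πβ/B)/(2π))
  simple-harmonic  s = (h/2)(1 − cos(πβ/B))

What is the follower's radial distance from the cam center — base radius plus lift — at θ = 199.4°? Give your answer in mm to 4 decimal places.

seg 1 [0°–79.9°] uniform, h=29: full span → s += 29 → s = 29.0000
seg 2 [79.9°–107.2°] cycloidal, h=24: full span → s += 24 → s = 53.0000
seg 3 [107.2°–167°] simple-harmonic, h=-30: full span → s += -30 → s = 23.0000
seg 4 [167°–247.2°] cycloidal, h=10: θ=199.4° here. β=32.4, B=80.2. 10·(0.4040 − sin(2π·0.4040)/(2π)) = 3.1370 → s = 26.1370
radial distance = base radius + s = 42 + 26.1370 = 68.1370

68.1370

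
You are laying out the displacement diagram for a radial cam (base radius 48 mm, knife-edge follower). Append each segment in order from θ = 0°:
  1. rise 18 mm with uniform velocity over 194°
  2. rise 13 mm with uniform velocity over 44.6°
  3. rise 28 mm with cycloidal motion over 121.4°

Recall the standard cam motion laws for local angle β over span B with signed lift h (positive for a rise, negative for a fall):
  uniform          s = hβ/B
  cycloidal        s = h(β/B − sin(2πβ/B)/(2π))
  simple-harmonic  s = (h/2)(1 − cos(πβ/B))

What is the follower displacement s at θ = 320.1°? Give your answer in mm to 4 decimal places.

seg 1 [0°–194°] uniform, h=18: full span → s += 18 → s = 18.0000
seg 2 [194°–238.6°] uniform, h=13: full span → s += 13 → s = 31.0000
seg 3 [238.6°–360°] cycloidal, h=28: θ=320.1° here. β=81.5, B=121.4. 28·(0.6713 − sin(2π·0.6713)/(2π)) = 22.7203 → s = 53.7203

53.7203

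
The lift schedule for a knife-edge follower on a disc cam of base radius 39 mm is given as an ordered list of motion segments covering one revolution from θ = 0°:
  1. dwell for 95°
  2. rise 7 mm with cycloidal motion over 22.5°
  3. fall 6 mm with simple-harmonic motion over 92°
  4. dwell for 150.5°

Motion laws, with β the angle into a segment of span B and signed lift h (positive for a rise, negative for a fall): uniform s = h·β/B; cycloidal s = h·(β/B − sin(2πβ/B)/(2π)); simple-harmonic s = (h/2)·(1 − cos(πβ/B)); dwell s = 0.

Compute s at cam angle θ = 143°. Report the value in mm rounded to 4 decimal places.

seg 1 [0°–95°] dwell: s stays 0.0000
seg 2 [95°–117.5°] cycloidal, h=7: full span → s += 7 → s = 7.0000
seg 3 [117.5°–209.5°] simple-harmonic, h=-6: θ=143° here. β=25.5, B=92. -6/2·(1 − cos(π·0.2772)) = -1.0673 → s = 5.9327

5.9327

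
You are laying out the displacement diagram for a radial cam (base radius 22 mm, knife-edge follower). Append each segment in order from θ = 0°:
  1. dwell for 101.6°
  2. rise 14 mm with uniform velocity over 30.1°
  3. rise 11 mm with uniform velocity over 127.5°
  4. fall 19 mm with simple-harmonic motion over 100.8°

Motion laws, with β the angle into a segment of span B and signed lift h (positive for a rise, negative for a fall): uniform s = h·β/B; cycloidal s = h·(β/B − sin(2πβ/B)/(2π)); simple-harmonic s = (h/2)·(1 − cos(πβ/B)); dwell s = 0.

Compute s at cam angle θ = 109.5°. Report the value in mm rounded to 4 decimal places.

seg 1 [0°–101.6°] dwell: s stays 0.0000
seg 2 [101.6°–131.7°] uniform, h=14: θ=109.5° here. β=7.9, B=30.1. 14·7.9/30.1 = 3.6744 → s = 3.6744

3.6744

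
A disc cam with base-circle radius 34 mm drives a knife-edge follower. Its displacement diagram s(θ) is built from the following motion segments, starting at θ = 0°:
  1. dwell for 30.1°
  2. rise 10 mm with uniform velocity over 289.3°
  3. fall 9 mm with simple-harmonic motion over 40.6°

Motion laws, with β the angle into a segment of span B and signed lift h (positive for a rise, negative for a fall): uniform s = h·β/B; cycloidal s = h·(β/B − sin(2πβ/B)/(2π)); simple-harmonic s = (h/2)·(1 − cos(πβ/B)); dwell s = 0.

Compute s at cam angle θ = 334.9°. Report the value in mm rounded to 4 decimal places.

seg 1 [0°–30.1°] dwell: s stays 0.0000
seg 2 [30.1°–319.4°] uniform, h=10: full span → s += 10 → s = 10.0000
seg 3 [319.4°–360°] simple-harmonic, h=-9: θ=334.9° here. β=15.5, B=40.6. -9/2·(1 − cos(π·0.3818)) = -2.8668 → s = 7.1332

7.1332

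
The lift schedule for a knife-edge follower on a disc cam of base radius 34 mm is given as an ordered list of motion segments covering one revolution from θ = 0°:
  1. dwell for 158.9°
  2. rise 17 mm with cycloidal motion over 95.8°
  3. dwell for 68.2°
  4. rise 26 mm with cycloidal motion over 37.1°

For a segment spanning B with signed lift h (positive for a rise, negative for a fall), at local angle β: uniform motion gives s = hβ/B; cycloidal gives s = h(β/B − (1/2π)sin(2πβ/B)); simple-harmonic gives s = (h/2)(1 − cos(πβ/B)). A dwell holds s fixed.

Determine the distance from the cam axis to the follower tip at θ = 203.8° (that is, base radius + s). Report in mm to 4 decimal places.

seg 1 [0°–158.9°] dwell: s stays 0.0000
seg 2 [158.9°–254.7°] cycloidal, h=17: θ=203.8° here. β=44.9, B=95.8. 17·(0.4687 − sin(2π·0.4687)/(2π)) = 7.4387 → s = 7.4387
radial distance = base radius + s = 34 + 7.4387 = 41.4387

41.4387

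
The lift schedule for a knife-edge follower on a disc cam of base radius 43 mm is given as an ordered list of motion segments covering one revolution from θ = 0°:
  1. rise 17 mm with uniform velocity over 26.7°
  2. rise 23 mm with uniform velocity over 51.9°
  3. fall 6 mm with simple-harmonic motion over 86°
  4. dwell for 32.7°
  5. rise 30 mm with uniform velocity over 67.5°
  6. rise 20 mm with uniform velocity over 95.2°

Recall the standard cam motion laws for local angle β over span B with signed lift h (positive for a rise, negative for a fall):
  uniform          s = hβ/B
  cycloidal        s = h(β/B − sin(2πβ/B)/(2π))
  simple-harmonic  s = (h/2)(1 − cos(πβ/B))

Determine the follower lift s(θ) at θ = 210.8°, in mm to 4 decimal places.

seg 1 [0°–26.7°] uniform, h=17: full span → s += 17 → s = 17.0000
seg 2 [26.7°–78.6°] uniform, h=23: full span → s += 23 → s = 40.0000
seg 3 [78.6°–164.6°] simple-harmonic, h=-6: full span → s += -6 → s = 34.0000
seg 4 [164.6°–197.3°] dwell: s stays 34.0000
seg 5 [197.3°–264.8°] uniform, h=30: θ=210.8° here. β=13.5, B=67.5. 30·13.5/67.5 = 6.0000 → s = 40.0000

40.0000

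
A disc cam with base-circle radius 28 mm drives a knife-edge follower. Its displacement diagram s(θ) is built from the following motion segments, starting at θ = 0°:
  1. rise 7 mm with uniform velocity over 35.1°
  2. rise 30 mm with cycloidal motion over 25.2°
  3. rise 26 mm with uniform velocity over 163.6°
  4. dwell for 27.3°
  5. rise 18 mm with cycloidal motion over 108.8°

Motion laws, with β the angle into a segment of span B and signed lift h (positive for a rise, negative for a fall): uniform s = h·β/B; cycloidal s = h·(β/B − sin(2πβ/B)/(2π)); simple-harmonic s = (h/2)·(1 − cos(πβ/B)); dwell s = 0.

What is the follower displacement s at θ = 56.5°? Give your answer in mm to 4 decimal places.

seg 1 [0°–35.1°] uniform, h=7: full span → s += 7 → s = 7.0000
seg 2 [35.1°–60.3°] cycloidal, h=30: θ=56.5° here. β=21.4, B=25.2. 30·(0.8492 − sin(2π·0.8492)/(2π)) = 29.3529 → s = 36.3529

36.3529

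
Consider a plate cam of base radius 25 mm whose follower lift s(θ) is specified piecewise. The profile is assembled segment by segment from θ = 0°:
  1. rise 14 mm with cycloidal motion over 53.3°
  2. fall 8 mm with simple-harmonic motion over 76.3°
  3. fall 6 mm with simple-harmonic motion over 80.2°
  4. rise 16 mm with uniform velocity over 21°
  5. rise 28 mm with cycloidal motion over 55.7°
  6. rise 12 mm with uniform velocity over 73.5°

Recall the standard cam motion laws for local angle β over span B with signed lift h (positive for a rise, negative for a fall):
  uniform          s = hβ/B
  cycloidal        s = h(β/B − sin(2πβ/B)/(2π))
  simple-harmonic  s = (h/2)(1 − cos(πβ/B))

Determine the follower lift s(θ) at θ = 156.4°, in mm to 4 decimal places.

seg 1 [0°–53.3°] cycloidal, h=14: full span → s += 14 → s = 14.0000
seg 2 [53.3°–129.6°] simple-harmonic, h=-8: full span → s += -8 → s = 6.0000
seg 3 [129.6°–209.8°] simple-harmonic, h=-6: θ=156.4° here. β=26.8, B=80.2. -6/2·(1 − cos(π·0.3342)) = -1.5068 → s = 4.4932

4.4932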